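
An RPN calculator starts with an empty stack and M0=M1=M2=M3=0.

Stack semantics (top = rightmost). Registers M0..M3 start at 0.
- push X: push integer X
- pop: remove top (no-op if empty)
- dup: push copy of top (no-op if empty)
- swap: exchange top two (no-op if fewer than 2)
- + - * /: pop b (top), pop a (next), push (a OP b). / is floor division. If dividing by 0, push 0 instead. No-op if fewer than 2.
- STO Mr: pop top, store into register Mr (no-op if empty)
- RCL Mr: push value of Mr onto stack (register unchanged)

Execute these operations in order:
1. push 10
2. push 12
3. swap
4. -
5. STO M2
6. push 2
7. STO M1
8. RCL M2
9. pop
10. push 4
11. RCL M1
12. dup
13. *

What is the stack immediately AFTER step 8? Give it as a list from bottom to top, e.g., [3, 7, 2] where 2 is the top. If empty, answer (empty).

After op 1 (push 10): stack=[10] mem=[0,0,0,0]
After op 2 (push 12): stack=[10,12] mem=[0,0,0,0]
After op 3 (swap): stack=[12,10] mem=[0,0,0,0]
After op 4 (-): stack=[2] mem=[0,0,0,0]
After op 5 (STO M2): stack=[empty] mem=[0,0,2,0]
After op 6 (push 2): stack=[2] mem=[0,0,2,0]
After op 7 (STO M1): stack=[empty] mem=[0,2,2,0]
After op 8 (RCL M2): stack=[2] mem=[0,2,2,0]

[2]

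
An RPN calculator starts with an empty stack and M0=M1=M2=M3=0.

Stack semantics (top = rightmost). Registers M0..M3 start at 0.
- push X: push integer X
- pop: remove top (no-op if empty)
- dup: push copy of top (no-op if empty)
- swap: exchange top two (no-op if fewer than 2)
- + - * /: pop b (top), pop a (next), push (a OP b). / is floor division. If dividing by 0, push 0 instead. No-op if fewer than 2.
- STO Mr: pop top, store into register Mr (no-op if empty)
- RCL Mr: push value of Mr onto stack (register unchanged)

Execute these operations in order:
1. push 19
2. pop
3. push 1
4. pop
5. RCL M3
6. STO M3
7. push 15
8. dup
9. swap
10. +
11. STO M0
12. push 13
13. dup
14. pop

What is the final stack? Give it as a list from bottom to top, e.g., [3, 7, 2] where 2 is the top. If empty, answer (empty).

Answer: [13]

Derivation:
After op 1 (push 19): stack=[19] mem=[0,0,0,0]
After op 2 (pop): stack=[empty] mem=[0,0,0,0]
After op 3 (push 1): stack=[1] mem=[0,0,0,0]
After op 4 (pop): stack=[empty] mem=[0,0,0,0]
After op 5 (RCL M3): stack=[0] mem=[0,0,0,0]
After op 6 (STO M3): stack=[empty] mem=[0,0,0,0]
After op 7 (push 15): stack=[15] mem=[0,0,0,0]
After op 8 (dup): stack=[15,15] mem=[0,0,0,0]
After op 9 (swap): stack=[15,15] mem=[0,0,0,0]
After op 10 (+): stack=[30] mem=[0,0,0,0]
After op 11 (STO M0): stack=[empty] mem=[30,0,0,0]
After op 12 (push 13): stack=[13] mem=[30,0,0,0]
After op 13 (dup): stack=[13,13] mem=[30,0,0,0]
After op 14 (pop): stack=[13] mem=[30,0,0,0]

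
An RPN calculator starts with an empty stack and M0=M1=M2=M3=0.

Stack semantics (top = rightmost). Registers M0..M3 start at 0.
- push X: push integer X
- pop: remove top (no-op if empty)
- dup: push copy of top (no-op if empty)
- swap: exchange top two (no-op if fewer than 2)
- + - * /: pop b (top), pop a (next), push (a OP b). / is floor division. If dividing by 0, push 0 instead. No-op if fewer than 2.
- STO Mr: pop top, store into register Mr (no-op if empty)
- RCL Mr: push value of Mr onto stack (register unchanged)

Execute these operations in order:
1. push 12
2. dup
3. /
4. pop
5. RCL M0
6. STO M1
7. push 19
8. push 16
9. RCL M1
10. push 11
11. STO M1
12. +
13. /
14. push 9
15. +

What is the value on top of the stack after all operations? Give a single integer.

Answer: 10

Derivation:
After op 1 (push 12): stack=[12] mem=[0,0,0,0]
After op 2 (dup): stack=[12,12] mem=[0,0,0,0]
After op 3 (/): stack=[1] mem=[0,0,0,0]
After op 4 (pop): stack=[empty] mem=[0,0,0,0]
After op 5 (RCL M0): stack=[0] mem=[0,0,0,0]
After op 6 (STO M1): stack=[empty] mem=[0,0,0,0]
After op 7 (push 19): stack=[19] mem=[0,0,0,0]
After op 8 (push 16): stack=[19,16] mem=[0,0,0,0]
After op 9 (RCL M1): stack=[19,16,0] mem=[0,0,0,0]
After op 10 (push 11): stack=[19,16,0,11] mem=[0,0,0,0]
After op 11 (STO M1): stack=[19,16,0] mem=[0,11,0,0]
After op 12 (+): stack=[19,16] mem=[0,11,0,0]
After op 13 (/): stack=[1] mem=[0,11,0,0]
After op 14 (push 9): stack=[1,9] mem=[0,11,0,0]
After op 15 (+): stack=[10] mem=[0,11,0,0]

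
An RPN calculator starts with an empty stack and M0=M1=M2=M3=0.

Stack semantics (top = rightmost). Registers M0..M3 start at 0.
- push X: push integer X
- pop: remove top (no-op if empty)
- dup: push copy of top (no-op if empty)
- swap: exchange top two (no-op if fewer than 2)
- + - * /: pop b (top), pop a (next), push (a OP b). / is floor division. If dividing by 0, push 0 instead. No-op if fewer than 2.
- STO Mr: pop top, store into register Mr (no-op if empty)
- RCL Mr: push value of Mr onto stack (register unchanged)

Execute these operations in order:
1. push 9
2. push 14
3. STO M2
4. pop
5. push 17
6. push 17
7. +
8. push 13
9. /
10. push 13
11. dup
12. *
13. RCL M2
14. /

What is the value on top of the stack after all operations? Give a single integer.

Answer: 12

Derivation:
After op 1 (push 9): stack=[9] mem=[0,0,0,0]
After op 2 (push 14): stack=[9,14] mem=[0,0,0,0]
After op 3 (STO M2): stack=[9] mem=[0,0,14,0]
After op 4 (pop): stack=[empty] mem=[0,0,14,0]
After op 5 (push 17): stack=[17] mem=[0,0,14,0]
After op 6 (push 17): stack=[17,17] mem=[0,0,14,0]
After op 7 (+): stack=[34] mem=[0,0,14,0]
After op 8 (push 13): stack=[34,13] mem=[0,0,14,0]
After op 9 (/): stack=[2] mem=[0,0,14,0]
After op 10 (push 13): stack=[2,13] mem=[0,0,14,0]
After op 11 (dup): stack=[2,13,13] mem=[0,0,14,0]
After op 12 (*): stack=[2,169] mem=[0,0,14,0]
After op 13 (RCL M2): stack=[2,169,14] mem=[0,0,14,0]
After op 14 (/): stack=[2,12] mem=[0,0,14,0]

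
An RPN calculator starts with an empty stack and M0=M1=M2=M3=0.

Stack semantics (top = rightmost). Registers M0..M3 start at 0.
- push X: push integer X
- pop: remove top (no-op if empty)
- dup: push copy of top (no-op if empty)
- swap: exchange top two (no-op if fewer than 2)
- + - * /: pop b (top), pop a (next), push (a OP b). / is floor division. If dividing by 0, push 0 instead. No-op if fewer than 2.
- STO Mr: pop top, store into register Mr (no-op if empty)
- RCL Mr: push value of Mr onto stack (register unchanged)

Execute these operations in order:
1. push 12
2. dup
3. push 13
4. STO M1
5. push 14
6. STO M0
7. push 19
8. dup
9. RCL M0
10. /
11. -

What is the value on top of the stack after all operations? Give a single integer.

After op 1 (push 12): stack=[12] mem=[0,0,0,0]
After op 2 (dup): stack=[12,12] mem=[0,0,0,0]
After op 3 (push 13): stack=[12,12,13] mem=[0,0,0,0]
After op 4 (STO M1): stack=[12,12] mem=[0,13,0,0]
After op 5 (push 14): stack=[12,12,14] mem=[0,13,0,0]
After op 6 (STO M0): stack=[12,12] mem=[14,13,0,0]
After op 7 (push 19): stack=[12,12,19] mem=[14,13,0,0]
After op 8 (dup): stack=[12,12,19,19] mem=[14,13,0,0]
After op 9 (RCL M0): stack=[12,12,19,19,14] mem=[14,13,0,0]
After op 10 (/): stack=[12,12,19,1] mem=[14,13,0,0]
After op 11 (-): stack=[12,12,18] mem=[14,13,0,0]

Answer: 18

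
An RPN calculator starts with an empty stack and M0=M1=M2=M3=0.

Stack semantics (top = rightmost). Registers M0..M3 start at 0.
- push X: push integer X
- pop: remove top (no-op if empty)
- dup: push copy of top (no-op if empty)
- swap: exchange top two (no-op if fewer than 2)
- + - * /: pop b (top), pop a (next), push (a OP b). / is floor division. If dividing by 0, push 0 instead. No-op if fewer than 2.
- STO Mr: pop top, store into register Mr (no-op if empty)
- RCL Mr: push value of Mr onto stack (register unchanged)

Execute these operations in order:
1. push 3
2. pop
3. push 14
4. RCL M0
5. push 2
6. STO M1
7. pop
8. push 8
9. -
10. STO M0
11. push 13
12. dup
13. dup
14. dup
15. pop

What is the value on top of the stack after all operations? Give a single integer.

Answer: 13

Derivation:
After op 1 (push 3): stack=[3] mem=[0,0,0,0]
After op 2 (pop): stack=[empty] mem=[0,0,0,0]
After op 3 (push 14): stack=[14] mem=[0,0,0,0]
After op 4 (RCL M0): stack=[14,0] mem=[0,0,0,0]
After op 5 (push 2): stack=[14,0,2] mem=[0,0,0,0]
After op 6 (STO M1): stack=[14,0] mem=[0,2,0,0]
After op 7 (pop): stack=[14] mem=[0,2,0,0]
After op 8 (push 8): stack=[14,8] mem=[0,2,0,0]
After op 9 (-): stack=[6] mem=[0,2,0,0]
After op 10 (STO M0): stack=[empty] mem=[6,2,0,0]
After op 11 (push 13): stack=[13] mem=[6,2,0,0]
After op 12 (dup): stack=[13,13] mem=[6,2,0,0]
After op 13 (dup): stack=[13,13,13] mem=[6,2,0,0]
After op 14 (dup): stack=[13,13,13,13] mem=[6,2,0,0]
After op 15 (pop): stack=[13,13,13] mem=[6,2,0,0]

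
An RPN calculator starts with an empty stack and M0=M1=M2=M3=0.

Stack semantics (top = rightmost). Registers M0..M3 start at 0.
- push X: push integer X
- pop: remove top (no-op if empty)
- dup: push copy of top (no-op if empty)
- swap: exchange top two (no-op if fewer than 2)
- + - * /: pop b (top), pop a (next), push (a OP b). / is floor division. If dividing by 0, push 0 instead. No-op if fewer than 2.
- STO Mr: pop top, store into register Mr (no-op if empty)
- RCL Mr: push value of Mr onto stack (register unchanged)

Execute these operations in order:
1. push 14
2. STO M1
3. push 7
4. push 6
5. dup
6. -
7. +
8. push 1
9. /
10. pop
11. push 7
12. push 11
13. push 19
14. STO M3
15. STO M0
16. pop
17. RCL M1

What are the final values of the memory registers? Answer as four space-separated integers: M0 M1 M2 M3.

Answer: 11 14 0 19

Derivation:
After op 1 (push 14): stack=[14] mem=[0,0,0,0]
After op 2 (STO M1): stack=[empty] mem=[0,14,0,0]
After op 3 (push 7): stack=[7] mem=[0,14,0,0]
After op 4 (push 6): stack=[7,6] mem=[0,14,0,0]
After op 5 (dup): stack=[7,6,6] mem=[0,14,0,0]
After op 6 (-): stack=[7,0] mem=[0,14,0,0]
After op 7 (+): stack=[7] mem=[0,14,0,0]
After op 8 (push 1): stack=[7,1] mem=[0,14,0,0]
After op 9 (/): stack=[7] mem=[0,14,0,0]
After op 10 (pop): stack=[empty] mem=[0,14,0,0]
After op 11 (push 7): stack=[7] mem=[0,14,0,0]
After op 12 (push 11): stack=[7,11] mem=[0,14,0,0]
After op 13 (push 19): stack=[7,11,19] mem=[0,14,0,0]
After op 14 (STO M3): stack=[7,11] mem=[0,14,0,19]
After op 15 (STO M0): stack=[7] mem=[11,14,0,19]
After op 16 (pop): stack=[empty] mem=[11,14,0,19]
After op 17 (RCL M1): stack=[14] mem=[11,14,0,19]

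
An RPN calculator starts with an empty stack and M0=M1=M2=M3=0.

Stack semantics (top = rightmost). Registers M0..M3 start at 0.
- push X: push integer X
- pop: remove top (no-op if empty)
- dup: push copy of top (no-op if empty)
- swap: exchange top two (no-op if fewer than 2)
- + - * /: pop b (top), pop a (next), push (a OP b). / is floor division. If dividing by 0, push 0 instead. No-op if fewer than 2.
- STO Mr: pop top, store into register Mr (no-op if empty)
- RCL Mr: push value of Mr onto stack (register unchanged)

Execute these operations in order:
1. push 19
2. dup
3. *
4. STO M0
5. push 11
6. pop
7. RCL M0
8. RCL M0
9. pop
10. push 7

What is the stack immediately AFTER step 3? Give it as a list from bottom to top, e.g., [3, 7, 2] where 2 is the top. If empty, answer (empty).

After op 1 (push 19): stack=[19] mem=[0,0,0,0]
After op 2 (dup): stack=[19,19] mem=[0,0,0,0]
After op 3 (*): stack=[361] mem=[0,0,0,0]

[361]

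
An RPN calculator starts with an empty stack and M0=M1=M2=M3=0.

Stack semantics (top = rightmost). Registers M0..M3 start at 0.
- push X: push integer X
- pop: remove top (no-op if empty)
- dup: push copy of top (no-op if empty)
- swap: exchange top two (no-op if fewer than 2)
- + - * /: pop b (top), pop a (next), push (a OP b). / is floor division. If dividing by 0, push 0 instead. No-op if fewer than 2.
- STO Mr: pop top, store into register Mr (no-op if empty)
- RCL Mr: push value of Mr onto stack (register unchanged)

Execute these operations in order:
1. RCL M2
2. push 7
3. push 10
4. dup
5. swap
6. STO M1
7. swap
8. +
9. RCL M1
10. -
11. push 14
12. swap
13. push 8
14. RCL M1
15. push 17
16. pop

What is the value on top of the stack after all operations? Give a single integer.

After op 1 (RCL M2): stack=[0] mem=[0,0,0,0]
After op 2 (push 7): stack=[0,7] mem=[0,0,0,0]
After op 3 (push 10): stack=[0,7,10] mem=[0,0,0,0]
After op 4 (dup): stack=[0,7,10,10] mem=[0,0,0,0]
After op 5 (swap): stack=[0,7,10,10] mem=[0,0,0,0]
After op 6 (STO M1): stack=[0,7,10] mem=[0,10,0,0]
After op 7 (swap): stack=[0,10,7] mem=[0,10,0,0]
After op 8 (+): stack=[0,17] mem=[0,10,0,0]
After op 9 (RCL M1): stack=[0,17,10] mem=[0,10,0,0]
After op 10 (-): stack=[0,7] mem=[0,10,0,0]
After op 11 (push 14): stack=[0,7,14] mem=[0,10,0,0]
After op 12 (swap): stack=[0,14,7] mem=[0,10,0,0]
After op 13 (push 8): stack=[0,14,7,8] mem=[0,10,0,0]
After op 14 (RCL M1): stack=[0,14,7,8,10] mem=[0,10,0,0]
After op 15 (push 17): stack=[0,14,7,8,10,17] mem=[0,10,0,0]
After op 16 (pop): stack=[0,14,7,8,10] mem=[0,10,0,0]

Answer: 10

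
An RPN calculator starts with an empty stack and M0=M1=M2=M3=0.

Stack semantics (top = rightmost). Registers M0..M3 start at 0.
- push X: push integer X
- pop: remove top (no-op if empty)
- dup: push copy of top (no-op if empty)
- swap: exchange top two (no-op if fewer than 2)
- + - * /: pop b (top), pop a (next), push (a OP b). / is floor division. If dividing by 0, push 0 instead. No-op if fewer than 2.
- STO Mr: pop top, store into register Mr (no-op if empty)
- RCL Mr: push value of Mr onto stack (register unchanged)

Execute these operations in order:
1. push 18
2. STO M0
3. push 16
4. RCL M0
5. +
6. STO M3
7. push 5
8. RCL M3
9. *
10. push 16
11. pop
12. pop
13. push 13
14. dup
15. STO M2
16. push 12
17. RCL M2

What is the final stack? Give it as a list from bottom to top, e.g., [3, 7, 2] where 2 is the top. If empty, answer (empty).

Answer: [13, 12, 13]

Derivation:
After op 1 (push 18): stack=[18] mem=[0,0,0,0]
After op 2 (STO M0): stack=[empty] mem=[18,0,0,0]
After op 3 (push 16): stack=[16] mem=[18,0,0,0]
After op 4 (RCL M0): stack=[16,18] mem=[18,0,0,0]
After op 5 (+): stack=[34] mem=[18,0,0,0]
After op 6 (STO M3): stack=[empty] mem=[18,0,0,34]
After op 7 (push 5): stack=[5] mem=[18,0,0,34]
After op 8 (RCL M3): stack=[5,34] mem=[18,0,0,34]
After op 9 (*): stack=[170] mem=[18,0,0,34]
After op 10 (push 16): stack=[170,16] mem=[18,0,0,34]
After op 11 (pop): stack=[170] mem=[18,0,0,34]
After op 12 (pop): stack=[empty] mem=[18,0,0,34]
After op 13 (push 13): stack=[13] mem=[18,0,0,34]
After op 14 (dup): stack=[13,13] mem=[18,0,0,34]
After op 15 (STO M2): stack=[13] mem=[18,0,13,34]
After op 16 (push 12): stack=[13,12] mem=[18,0,13,34]
After op 17 (RCL M2): stack=[13,12,13] mem=[18,0,13,34]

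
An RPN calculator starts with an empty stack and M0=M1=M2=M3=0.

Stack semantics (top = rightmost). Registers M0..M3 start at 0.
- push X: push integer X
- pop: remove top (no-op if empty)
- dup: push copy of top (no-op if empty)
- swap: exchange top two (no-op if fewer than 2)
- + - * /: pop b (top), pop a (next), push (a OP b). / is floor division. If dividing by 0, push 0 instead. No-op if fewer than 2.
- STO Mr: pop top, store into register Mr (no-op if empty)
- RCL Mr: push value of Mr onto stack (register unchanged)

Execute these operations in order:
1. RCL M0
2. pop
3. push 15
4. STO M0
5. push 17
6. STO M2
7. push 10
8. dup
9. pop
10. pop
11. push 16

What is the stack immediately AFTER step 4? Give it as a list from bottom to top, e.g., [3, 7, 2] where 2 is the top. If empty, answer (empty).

After op 1 (RCL M0): stack=[0] mem=[0,0,0,0]
After op 2 (pop): stack=[empty] mem=[0,0,0,0]
After op 3 (push 15): stack=[15] mem=[0,0,0,0]
After op 4 (STO M0): stack=[empty] mem=[15,0,0,0]

(empty)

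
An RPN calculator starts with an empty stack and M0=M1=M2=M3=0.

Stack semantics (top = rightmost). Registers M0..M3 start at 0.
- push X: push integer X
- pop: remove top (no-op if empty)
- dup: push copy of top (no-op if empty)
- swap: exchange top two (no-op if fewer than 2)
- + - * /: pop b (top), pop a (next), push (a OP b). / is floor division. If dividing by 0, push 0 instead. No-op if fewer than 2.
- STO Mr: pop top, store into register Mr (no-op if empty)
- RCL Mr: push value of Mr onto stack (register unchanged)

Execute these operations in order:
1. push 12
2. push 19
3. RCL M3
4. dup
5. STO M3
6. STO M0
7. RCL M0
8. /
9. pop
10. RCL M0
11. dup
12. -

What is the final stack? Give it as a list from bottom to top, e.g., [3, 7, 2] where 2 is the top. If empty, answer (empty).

After op 1 (push 12): stack=[12] mem=[0,0,0,0]
After op 2 (push 19): stack=[12,19] mem=[0,0,0,0]
After op 3 (RCL M3): stack=[12,19,0] mem=[0,0,0,0]
After op 4 (dup): stack=[12,19,0,0] mem=[0,0,0,0]
After op 5 (STO M3): stack=[12,19,0] mem=[0,0,0,0]
After op 6 (STO M0): stack=[12,19] mem=[0,0,0,0]
After op 7 (RCL M0): stack=[12,19,0] mem=[0,0,0,0]
After op 8 (/): stack=[12,0] mem=[0,0,0,0]
After op 9 (pop): stack=[12] mem=[0,0,0,0]
After op 10 (RCL M0): stack=[12,0] mem=[0,0,0,0]
After op 11 (dup): stack=[12,0,0] mem=[0,0,0,0]
After op 12 (-): stack=[12,0] mem=[0,0,0,0]

Answer: [12, 0]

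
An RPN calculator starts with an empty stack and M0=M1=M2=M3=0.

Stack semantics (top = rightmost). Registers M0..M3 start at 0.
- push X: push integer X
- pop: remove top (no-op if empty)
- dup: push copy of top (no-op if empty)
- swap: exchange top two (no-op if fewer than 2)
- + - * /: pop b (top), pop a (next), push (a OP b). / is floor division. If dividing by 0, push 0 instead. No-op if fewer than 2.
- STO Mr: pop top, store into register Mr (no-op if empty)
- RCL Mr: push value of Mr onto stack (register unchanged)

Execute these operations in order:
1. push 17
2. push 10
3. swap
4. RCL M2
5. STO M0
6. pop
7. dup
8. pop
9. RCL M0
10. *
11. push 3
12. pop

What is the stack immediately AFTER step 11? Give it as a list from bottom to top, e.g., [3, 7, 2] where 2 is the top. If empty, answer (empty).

After op 1 (push 17): stack=[17] mem=[0,0,0,0]
After op 2 (push 10): stack=[17,10] mem=[0,0,0,0]
After op 3 (swap): stack=[10,17] mem=[0,0,0,0]
After op 4 (RCL M2): stack=[10,17,0] mem=[0,0,0,0]
After op 5 (STO M0): stack=[10,17] mem=[0,0,0,0]
After op 6 (pop): stack=[10] mem=[0,0,0,0]
After op 7 (dup): stack=[10,10] mem=[0,0,0,0]
After op 8 (pop): stack=[10] mem=[0,0,0,0]
After op 9 (RCL M0): stack=[10,0] mem=[0,0,0,0]
After op 10 (*): stack=[0] mem=[0,0,0,0]
After op 11 (push 3): stack=[0,3] mem=[0,0,0,0]

[0, 3]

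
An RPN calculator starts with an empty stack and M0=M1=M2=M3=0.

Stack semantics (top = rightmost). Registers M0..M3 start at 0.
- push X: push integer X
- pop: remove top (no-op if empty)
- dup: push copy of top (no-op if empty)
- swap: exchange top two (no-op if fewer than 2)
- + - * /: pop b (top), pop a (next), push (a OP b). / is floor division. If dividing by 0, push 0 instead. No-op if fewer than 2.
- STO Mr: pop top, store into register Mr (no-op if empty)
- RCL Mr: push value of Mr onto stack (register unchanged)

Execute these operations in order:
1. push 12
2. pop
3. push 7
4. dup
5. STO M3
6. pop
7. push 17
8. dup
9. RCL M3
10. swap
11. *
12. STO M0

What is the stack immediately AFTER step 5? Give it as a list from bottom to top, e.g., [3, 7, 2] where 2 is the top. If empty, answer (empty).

After op 1 (push 12): stack=[12] mem=[0,0,0,0]
After op 2 (pop): stack=[empty] mem=[0,0,0,0]
After op 3 (push 7): stack=[7] mem=[0,0,0,0]
After op 4 (dup): stack=[7,7] mem=[0,0,0,0]
After op 5 (STO M3): stack=[7] mem=[0,0,0,7]

[7]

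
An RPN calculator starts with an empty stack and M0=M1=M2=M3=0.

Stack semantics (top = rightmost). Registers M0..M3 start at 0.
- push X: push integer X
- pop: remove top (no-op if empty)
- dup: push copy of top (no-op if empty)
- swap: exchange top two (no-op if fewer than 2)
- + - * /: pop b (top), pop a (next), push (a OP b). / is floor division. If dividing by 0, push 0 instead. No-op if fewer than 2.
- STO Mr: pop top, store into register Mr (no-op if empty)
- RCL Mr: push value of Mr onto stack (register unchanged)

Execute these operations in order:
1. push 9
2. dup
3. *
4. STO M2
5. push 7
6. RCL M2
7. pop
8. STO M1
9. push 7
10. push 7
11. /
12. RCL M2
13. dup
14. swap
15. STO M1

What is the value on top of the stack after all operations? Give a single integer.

After op 1 (push 9): stack=[9] mem=[0,0,0,0]
After op 2 (dup): stack=[9,9] mem=[0,0,0,0]
After op 3 (*): stack=[81] mem=[0,0,0,0]
After op 4 (STO M2): stack=[empty] mem=[0,0,81,0]
After op 5 (push 7): stack=[7] mem=[0,0,81,0]
After op 6 (RCL M2): stack=[7,81] mem=[0,0,81,0]
After op 7 (pop): stack=[7] mem=[0,0,81,0]
After op 8 (STO M1): stack=[empty] mem=[0,7,81,0]
After op 9 (push 7): stack=[7] mem=[0,7,81,0]
After op 10 (push 7): stack=[7,7] mem=[0,7,81,0]
After op 11 (/): stack=[1] mem=[0,7,81,0]
After op 12 (RCL M2): stack=[1,81] mem=[0,7,81,0]
After op 13 (dup): stack=[1,81,81] mem=[0,7,81,0]
After op 14 (swap): stack=[1,81,81] mem=[0,7,81,0]
After op 15 (STO M1): stack=[1,81] mem=[0,81,81,0]

Answer: 81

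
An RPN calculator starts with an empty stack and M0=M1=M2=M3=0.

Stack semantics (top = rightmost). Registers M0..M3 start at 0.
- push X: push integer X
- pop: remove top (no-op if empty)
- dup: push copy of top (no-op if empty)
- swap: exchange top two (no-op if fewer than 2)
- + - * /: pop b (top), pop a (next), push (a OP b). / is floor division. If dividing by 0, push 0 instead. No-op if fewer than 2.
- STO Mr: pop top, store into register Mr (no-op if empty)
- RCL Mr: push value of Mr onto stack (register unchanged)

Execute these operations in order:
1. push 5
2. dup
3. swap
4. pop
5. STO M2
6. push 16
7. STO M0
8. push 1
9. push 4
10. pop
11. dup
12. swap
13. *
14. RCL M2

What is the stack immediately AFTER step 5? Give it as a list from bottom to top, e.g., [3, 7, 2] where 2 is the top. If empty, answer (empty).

After op 1 (push 5): stack=[5] mem=[0,0,0,0]
After op 2 (dup): stack=[5,5] mem=[0,0,0,0]
After op 3 (swap): stack=[5,5] mem=[0,0,0,0]
After op 4 (pop): stack=[5] mem=[0,0,0,0]
After op 5 (STO M2): stack=[empty] mem=[0,0,5,0]

(empty)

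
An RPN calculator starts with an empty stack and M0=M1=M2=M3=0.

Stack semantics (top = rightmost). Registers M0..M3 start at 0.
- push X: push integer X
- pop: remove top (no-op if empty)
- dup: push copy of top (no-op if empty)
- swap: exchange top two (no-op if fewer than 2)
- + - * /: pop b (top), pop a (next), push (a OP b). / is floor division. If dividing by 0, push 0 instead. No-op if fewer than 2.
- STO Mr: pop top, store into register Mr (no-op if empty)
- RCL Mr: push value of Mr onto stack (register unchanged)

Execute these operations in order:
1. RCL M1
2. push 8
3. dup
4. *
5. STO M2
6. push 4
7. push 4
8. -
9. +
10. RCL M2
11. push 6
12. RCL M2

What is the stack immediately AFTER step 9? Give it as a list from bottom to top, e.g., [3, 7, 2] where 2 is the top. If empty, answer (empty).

After op 1 (RCL M1): stack=[0] mem=[0,0,0,0]
After op 2 (push 8): stack=[0,8] mem=[0,0,0,0]
After op 3 (dup): stack=[0,8,8] mem=[0,0,0,0]
After op 4 (*): stack=[0,64] mem=[0,0,0,0]
After op 5 (STO M2): stack=[0] mem=[0,0,64,0]
After op 6 (push 4): stack=[0,4] mem=[0,0,64,0]
After op 7 (push 4): stack=[0,4,4] mem=[0,0,64,0]
After op 8 (-): stack=[0,0] mem=[0,0,64,0]
After op 9 (+): stack=[0] mem=[0,0,64,0]

[0]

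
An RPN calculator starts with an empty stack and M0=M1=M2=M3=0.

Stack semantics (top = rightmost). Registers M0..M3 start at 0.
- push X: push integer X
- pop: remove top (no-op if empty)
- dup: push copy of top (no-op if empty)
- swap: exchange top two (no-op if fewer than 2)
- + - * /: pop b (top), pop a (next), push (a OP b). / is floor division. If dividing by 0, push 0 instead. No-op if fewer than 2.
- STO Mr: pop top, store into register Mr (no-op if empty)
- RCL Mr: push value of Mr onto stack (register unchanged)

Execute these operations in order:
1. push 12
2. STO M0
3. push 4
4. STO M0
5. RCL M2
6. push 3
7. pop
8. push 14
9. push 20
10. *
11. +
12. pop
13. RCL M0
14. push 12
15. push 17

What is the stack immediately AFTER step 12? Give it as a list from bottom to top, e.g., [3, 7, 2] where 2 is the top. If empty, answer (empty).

After op 1 (push 12): stack=[12] mem=[0,0,0,0]
After op 2 (STO M0): stack=[empty] mem=[12,0,0,0]
After op 3 (push 4): stack=[4] mem=[12,0,0,0]
After op 4 (STO M0): stack=[empty] mem=[4,0,0,0]
After op 5 (RCL M2): stack=[0] mem=[4,0,0,0]
After op 6 (push 3): stack=[0,3] mem=[4,0,0,0]
After op 7 (pop): stack=[0] mem=[4,0,0,0]
After op 8 (push 14): stack=[0,14] mem=[4,0,0,0]
After op 9 (push 20): stack=[0,14,20] mem=[4,0,0,0]
After op 10 (*): stack=[0,280] mem=[4,0,0,0]
After op 11 (+): stack=[280] mem=[4,0,0,0]
After op 12 (pop): stack=[empty] mem=[4,0,0,0]

(empty)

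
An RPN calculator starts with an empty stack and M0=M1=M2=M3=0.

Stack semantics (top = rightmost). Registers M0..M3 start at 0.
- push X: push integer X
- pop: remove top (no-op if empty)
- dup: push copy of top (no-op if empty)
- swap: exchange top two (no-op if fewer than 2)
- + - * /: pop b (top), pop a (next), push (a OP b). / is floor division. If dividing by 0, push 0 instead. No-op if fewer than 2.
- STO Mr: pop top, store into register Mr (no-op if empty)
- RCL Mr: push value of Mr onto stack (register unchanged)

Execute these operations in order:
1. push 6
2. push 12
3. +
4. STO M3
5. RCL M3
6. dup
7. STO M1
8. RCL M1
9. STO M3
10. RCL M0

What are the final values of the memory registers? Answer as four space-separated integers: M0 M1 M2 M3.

After op 1 (push 6): stack=[6] mem=[0,0,0,0]
After op 2 (push 12): stack=[6,12] mem=[0,0,0,0]
After op 3 (+): stack=[18] mem=[0,0,0,0]
After op 4 (STO M3): stack=[empty] mem=[0,0,0,18]
After op 5 (RCL M3): stack=[18] mem=[0,0,0,18]
After op 6 (dup): stack=[18,18] mem=[0,0,0,18]
After op 7 (STO M1): stack=[18] mem=[0,18,0,18]
After op 8 (RCL M1): stack=[18,18] mem=[0,18,0,18]
After op 9 (STO M3): stack=[18] mem=[0,18,0,18]
After op 10 (RCL M0): stack=[18,0] mem=[0,18,0,18]

Answer: 0 18 0 18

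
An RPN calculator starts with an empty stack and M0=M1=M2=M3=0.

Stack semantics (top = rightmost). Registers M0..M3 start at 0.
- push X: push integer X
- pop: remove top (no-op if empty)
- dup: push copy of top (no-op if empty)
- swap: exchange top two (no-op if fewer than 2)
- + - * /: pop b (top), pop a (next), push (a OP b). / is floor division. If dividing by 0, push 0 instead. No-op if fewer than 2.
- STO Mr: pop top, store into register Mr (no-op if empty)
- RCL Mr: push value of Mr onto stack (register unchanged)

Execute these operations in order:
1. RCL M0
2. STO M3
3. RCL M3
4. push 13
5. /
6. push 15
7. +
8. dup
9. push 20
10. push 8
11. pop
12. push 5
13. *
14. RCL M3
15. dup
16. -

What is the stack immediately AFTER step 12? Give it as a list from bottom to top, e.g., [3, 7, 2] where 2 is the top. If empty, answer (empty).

After op 1 (RCL M0): stack=[0] mem=[0,0,0,0]
After op 2 (STO M3): stack=[empty] mem=[0,0,0,0]
After op 3 (RCL M3): stack=[0] mem=[0,0,0,0]
After op 4 (push 13): stack=[0,13] mem=[0,0,0,0]
After op 5 (/): stack=[0] mem=[0,0,0,0]
After op 6 (push 15): stack=[0,15] mem=[0,0,0,0]
After op 7 (+): stack=[15] mem=[0,0,0,0]
After op 8 (dup): stack=[15,15] mem=[0,0,0,0]
After op 9 (push 20): stack=[15,15,20] mem=[0,0,0,0]
After op 10 (push 8): stack=[15,15,20,8] mem=[0,0,0,0]
After op 11 (pop): stack=[15,15,20] mem=[0,0,0,0]
After op 12 (push 5): stack=[15,15,20,5] mem=[0,0,0,0]

[15, 15, 20, 5]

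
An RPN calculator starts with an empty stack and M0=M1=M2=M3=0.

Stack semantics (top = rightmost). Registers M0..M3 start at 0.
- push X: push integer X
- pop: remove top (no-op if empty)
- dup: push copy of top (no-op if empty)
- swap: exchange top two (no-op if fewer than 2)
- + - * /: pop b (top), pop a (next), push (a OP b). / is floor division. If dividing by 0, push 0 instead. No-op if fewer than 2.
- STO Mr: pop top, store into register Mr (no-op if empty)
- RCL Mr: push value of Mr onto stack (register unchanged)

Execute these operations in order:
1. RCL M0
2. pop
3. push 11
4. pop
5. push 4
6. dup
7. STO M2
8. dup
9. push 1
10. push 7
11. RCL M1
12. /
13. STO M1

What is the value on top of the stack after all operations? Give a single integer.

After op 1 (RCL M0): stack=[0] mem=[0,0,0,0]
After op 2 (pop): stack=[empty] mem=[0,0,0,0]
After op 3 (push 11): stack=[11] mem=[0,0,0,0]
After op 4 (pop): stack=[empty] mem=[0,0,0,0]
After op 5 (push 4): stack=[4] mem=[0,0,0,0]
After op 6 (dup): stack=[4,4] mem=[0,0,0,0]
After op 7 (STO M2): stack=[4] mem=[0,0,4,0]
After op 8 (dup): stack=[4,4] mem=[0,0,4,0]
After op 9 (push 1): stack=[4,4,1] mem=[0,0,4,0]
After op 10 (push 7): stack=[4,4,1,7] mem=[0,0,4,0]
After op 11 (RCL M1): stack=[4,4,1,7,0] mem=[0,0,4,0]
After op 12 (/): stack=[4,4,1,0] mem=[0,0,4,0]
After op 13 (STO M1): stack=[4,4,1] mem=[0,0,4,0]

Answer: 1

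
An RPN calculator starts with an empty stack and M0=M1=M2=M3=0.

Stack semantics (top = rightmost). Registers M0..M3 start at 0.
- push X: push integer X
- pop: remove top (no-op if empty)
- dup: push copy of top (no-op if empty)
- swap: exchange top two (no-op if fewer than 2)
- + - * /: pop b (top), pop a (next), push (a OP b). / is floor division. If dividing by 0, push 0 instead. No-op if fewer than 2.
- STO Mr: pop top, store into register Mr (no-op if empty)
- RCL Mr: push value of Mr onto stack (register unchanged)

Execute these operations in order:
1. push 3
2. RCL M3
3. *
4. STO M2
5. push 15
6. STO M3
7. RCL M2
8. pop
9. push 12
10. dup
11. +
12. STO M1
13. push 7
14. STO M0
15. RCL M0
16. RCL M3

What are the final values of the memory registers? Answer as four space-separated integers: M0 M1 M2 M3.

After op 1 (push 3): stack=[3] mem=[0,0,0,0]
After op 2 (RCL M3): stack=[3,0] mem=[0,0,0,0]
After op 3 (*): stack=[0] mem=[0,0,0,0]
After op 4 (STO M2): stack=[empty] mem=[0,0,0,0]
After op 5 (push 15): stack=[15] mem=[0,0,0,0]
After op 6 (STO M3): stack=[empty] mem=[0,0,0,15]
After op 7 (RCL M2): stack=[0] mem=[0,0,0,15]
After op 8 (pop): stack=[empty] mem=[0,0,0,15]
After op 9 (push 12): stack=[12] mem=[0,0,0,15]
After op 10 (dup): stack=[12,12] mem=[0,0,0,15]
After op 11 (+): stack=[24] mem=[0,0,0,15]
After op 12 (STO M1): stack=[empty] mem=[0,24,0,15]
After op 13 (push 7): stack=[7] mem=[0,24,0,15]
After op 14 (STO M0): stack=[empty] mem=[7,24,0,15]
After op 15 (RCL M0): stack=[7] mem=[7,24,0,15]
After op 16 (RCL M3): stack=[7,15] mem=[7,24,0,15]

Answer: 7 24 0 15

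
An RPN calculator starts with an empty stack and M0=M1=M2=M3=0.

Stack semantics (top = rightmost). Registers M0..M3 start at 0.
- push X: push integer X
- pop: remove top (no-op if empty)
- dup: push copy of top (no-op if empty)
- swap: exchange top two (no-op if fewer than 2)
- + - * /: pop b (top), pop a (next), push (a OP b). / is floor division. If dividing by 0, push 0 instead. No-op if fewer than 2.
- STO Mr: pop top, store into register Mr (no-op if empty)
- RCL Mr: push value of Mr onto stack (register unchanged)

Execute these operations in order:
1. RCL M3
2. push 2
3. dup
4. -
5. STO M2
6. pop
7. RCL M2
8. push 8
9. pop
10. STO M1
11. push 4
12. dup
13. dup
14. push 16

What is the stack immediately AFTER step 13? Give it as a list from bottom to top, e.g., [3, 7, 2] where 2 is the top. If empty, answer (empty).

After op 1 (RCL M3): stack=[0] mem=[0,0,0,0]
After op 2 (push 2): stack=[0,2] mem=[0,0,0,0]
After op 3 (dup): stack=[0,2,2] mem=[0,0,0,0]
After op 4 (-): stack=[0,0] mem=[0,0,0,0]
After op 5 (STO M2): stack=[0] mem=[0,0,0,0]
After op 6 (pop): stack=[empty] mem=[0,0,0,0]
After op 7 (RCL M2): stack=[0] mem=[0,0,0,0]
After op 8 (push 8): stack=[0,8] mem=[0,0,0,0]
After op 9 (pop): stack=[0] mem=[0,0,0,0]
After op 10 (STO M1): stack=[empty] mem=[0,0,0,0]
After op 11 (push 4): stack=[4] mem=[0,0,0,0]
After op 12 (dup): stack=[4,4] mem=[0,0,0,0]
After op 13 (dup): stack=[4,4,4] mem=[0,0,0,0]

[4, 4, 4]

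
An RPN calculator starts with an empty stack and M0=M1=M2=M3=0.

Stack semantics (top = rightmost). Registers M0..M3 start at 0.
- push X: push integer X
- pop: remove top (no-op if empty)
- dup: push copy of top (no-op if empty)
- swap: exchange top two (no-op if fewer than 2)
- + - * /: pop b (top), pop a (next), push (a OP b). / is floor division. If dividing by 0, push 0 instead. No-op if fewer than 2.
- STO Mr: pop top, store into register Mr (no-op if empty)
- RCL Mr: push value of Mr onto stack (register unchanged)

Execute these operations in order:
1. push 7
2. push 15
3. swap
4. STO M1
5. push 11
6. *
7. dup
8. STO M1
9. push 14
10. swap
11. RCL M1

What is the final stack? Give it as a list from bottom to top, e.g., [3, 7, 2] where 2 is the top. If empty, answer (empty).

After op 1 (push 7): stack=[7] mem=[0,0,0,0]
After op 2 (push 15): stack=[7,15] mem=[0,0,0,0]
After op 3 (swap): stack=[15,7] mem=[0,0,0,0]
After op 4 (STO M1): stack=[15] mem=[0,7,0,0]
After op 5 (push 11): stack=[15,11] mem=[0,7,0,0]
After op 6 (*): stack=[165] mem=[0,7,0,0]
After op 7 (dup): stack=[165,165] mem=[0,7,0,0]
After op 8 (STO M1): stack=[165] mem=[0,165,0,0]
After op 9 (push 14): stack=[165,14] mem=[0,165,0,0]
After op 10 (swap): stack=[14,165] mem=[0,165,0,0]
After op 11 (RCL M1): stack=[14,165,165] mem=[0,165,0,0]

Answer: [14, 165, 165]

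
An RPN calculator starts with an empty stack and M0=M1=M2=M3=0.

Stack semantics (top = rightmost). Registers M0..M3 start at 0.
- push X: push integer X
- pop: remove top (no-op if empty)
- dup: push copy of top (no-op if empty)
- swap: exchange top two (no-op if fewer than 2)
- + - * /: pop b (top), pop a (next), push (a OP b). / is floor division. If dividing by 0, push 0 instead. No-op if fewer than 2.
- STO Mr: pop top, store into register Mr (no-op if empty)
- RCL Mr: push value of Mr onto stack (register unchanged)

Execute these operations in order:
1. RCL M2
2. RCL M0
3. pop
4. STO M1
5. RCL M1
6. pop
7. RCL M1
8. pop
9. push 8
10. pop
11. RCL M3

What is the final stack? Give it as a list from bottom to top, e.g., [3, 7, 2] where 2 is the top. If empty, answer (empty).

After op 1 (RCL M2): stack=[0] mem=[0,0,0,0]
After op 2 (RCL M0): stack=[0,0] mem=[0,0,0,0]
After op 3 (pop): stack=[0] mem=[0,0,0,0]
After op 4 (STO M1): stack=[empty] mem=[0,0,0,0]
After op 5 (RCL M1): stack=[0] mem=[0,0,0,0]
After op 6 (pop): stack=[empty] mem=[0,0,0,0]
After op 7 (RCL M1): stack=[0] mem=[0,0,0,0]
After op 8 (pop): stack=[empty] mem=[0,0,0,0]
After op 9 (push 8): stack=[8] mem=[0,0,0,0]
After op 10 (pop): stack=[empty] mem=[0,0,0,0]
After op 11 (RCL M3): stack=[0] mem=[0,0,0,0]

Answer: [0]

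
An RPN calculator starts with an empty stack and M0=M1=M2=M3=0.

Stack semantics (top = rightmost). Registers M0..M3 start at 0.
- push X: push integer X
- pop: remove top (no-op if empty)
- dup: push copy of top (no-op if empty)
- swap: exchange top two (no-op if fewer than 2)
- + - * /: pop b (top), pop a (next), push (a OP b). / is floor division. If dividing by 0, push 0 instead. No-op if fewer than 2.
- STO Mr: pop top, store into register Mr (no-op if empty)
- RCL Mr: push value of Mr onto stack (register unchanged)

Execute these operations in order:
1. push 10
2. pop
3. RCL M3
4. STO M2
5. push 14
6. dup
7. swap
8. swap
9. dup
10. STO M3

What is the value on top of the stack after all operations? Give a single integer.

After op 1 (push 10): stack=[10] mem=[0,0,0,0]
After op 2 (pop): stack=[empty] mem=[0,0,0,0]
After op 3 (RCL M3): stack=[0] mem=[0,0,0,0]
After op 4 (STO M2): stack=[empty] mem=[0,0,0,0]
After op 5 (push 14): stack=[14] mem=[0,0,0,0]
After op 6 (dup): stack=[14,14] mem=[0,0,0,0]
After op 7 (swap): stack=[14,14] mem=[0,0,0,0]
After op 8 (swap): stack=[14,14] mem=[0,0,0,0]
After op 9 (dup): stack=[14,14,14] mem=[0,0,0,0]
After op 10 (STO M3): stack=[14,14] mem=[0,0,0,14]

Answer: 14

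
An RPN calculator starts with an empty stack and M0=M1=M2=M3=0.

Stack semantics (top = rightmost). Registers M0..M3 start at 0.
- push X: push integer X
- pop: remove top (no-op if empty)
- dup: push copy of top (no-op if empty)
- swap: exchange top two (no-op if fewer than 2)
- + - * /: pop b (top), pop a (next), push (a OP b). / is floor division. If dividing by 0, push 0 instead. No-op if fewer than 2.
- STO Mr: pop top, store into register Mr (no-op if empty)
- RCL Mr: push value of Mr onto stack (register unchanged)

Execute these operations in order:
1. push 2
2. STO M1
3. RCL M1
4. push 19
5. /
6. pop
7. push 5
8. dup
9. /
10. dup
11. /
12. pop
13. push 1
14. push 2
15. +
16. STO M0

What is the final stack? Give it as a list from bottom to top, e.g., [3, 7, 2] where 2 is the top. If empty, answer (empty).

Answer: (empty)

Derivation:
After op 1 (push 2): stack=[2] mem=[0,0,0,0]
After op 2 (STO M1): stack=[empty] mem=[0,2,0,0]
After op 3 (RCL M1): stack=[2] mem=[0,2,0,0]
After op 4 (push 19): stack=[2,19] mem=[0,2,0,0]
After op 5 (/): stack=[0] mem=[0,2,0,0]
After op 6 (pop): stack=[empty] mem=[0,2,0,0]
After op 7 (push 5): stack=[5] mem=[0,2,0,0]
After op 8 (dup): stack=[5,5] mem=[0,2,0,0]
After op 9 (/): stack=[1] mem=[0,2,0,0]
After op 10 (dup): stack=[1,1] mem=[0,2,0,0]
After op 11 (/): stack=[1] mem=[0,2,0,0]
After op 12 (pop): stack=[empty] mem=[0,2,0,0]
After op 13 (push 1): stack=[1] mem=[0,2,0,0]
After op 14 (push 2): stack=[1,2] mem=[0,2,0,0]
After op 15 (+): stack=[3] mem=[0,2,0,0]
After op 16 (STO M0): stack=[empty] mem=[3,2,0,0]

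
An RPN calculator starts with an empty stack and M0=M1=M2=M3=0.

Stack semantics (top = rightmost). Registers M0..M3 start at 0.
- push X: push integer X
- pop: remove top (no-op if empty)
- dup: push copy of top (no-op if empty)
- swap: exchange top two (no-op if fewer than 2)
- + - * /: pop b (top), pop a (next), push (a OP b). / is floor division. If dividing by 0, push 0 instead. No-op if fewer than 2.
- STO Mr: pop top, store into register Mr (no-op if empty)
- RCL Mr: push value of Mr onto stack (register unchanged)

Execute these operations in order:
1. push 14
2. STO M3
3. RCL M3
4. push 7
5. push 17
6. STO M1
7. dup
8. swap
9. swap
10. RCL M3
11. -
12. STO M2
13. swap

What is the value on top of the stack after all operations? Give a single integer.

After op 1 (push 14): stack=[14] mem=[0,0,0,0]
After op 2 (STO M3): stack=[empty] mem=[0,0,0,14]
After op 3 (RCL M3): stack=[14] mem=[0,0,0,14]
After op 4 (push 7): stack=[14,7] mem=[0,0,0,14]
After op 5 (push 17): stack=[14,7,17] mem=[0,0,0,14]
After op 6 (STO M1): stack=[14,7] mem=[0,17,0,14]
After op 7 (dup): stack=[14,7,7] mem=[0,17,0,14]
After op 8 (swap): stack=[14,7,7] mem=[0,17,0,14]
After op 9 (swap): stack=[14,7,7] mem=[0,17,0,14]
After op 10 (RCL M3): stack=[14,7,7,14] mem=[0,17,0,14]
After op 11 (-): stack=[14,7,-7] mem=[0,17,0,14]
After op 12 (STO M2): stack=[14,7] mem=[0,17,-7,14]
After op 13 (swap): stack=[7,14] mem=[0,17,-7,14]

Answer: 14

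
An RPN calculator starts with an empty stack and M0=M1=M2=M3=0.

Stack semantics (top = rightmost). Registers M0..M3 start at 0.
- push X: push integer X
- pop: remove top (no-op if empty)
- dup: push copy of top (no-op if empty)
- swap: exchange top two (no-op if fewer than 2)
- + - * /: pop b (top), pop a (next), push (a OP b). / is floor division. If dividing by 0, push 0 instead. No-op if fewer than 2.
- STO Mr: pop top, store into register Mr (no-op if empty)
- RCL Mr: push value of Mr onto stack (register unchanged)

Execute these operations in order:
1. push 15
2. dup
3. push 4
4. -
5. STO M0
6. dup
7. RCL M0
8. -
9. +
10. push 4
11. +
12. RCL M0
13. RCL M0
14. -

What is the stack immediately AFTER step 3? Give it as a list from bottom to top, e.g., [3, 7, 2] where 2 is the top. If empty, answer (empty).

After op 1 (push 15): stack=[15] mem=[0,0,0,0]
After op 2 (dup): stack=[15,15] mem=[0,0,0,0]
After op 3 (push 4): stack=[15,15,4] mem=[0,0,0,0]

[15, 15, 4]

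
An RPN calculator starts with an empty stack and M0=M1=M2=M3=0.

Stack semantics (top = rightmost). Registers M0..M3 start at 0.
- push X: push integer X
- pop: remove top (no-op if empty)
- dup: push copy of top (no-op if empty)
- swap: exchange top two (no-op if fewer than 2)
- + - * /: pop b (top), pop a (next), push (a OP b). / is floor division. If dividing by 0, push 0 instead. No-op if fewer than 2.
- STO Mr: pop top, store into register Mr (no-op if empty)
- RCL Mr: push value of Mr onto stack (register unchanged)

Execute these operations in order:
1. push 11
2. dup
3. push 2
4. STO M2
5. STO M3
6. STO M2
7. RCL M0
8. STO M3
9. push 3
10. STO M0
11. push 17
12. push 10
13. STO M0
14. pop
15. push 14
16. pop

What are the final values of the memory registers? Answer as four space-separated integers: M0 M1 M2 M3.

After op 1 (push 11): stack=[11] mem=[0,0,0,0]
After op 2 (dup): stack=[11,11] mem=[0,0,0,0]
After op 3 (push 2): stack=[11,11,2] mem=[0,0,0,0]
After op 4 (STO M2): stack=[11,11] mem=[0,0,2,0]
After op 5 (STO M3): stack=[11] mem=[0,0,2,11]
After op 6 (STO M2): stack=[empty] mem=[0,0,11,11]
After op 7 (RCL M0): stack=[0] mem=[0,0,11,11]
After op 8 (STO M3): stack=[empty] mem=[0,0,11,0]
After op 9 (push 3): stack=[3] mem=[0,0,11,0]
After op 10 (STO M0): stack=[empty] mem=[3,0,11,0]
After op 11 (push 17): stack=[17] mem=[3,0,11,0]
After op 12 (push 10): stack=[17,10] mem=[3,0,11,0]
After op 13 (STO M0): stack=[17] mem=[10,0,11,0]
After op 14 (pop): stack=[empty] mem=[10,0,11,0]
After op 15 (push 14): stack=[14] mem=[10,0,11,0]
After op 16 (pop): stack=[empty] mem=[10,0,11,0]

Answer: 10 0 11 0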